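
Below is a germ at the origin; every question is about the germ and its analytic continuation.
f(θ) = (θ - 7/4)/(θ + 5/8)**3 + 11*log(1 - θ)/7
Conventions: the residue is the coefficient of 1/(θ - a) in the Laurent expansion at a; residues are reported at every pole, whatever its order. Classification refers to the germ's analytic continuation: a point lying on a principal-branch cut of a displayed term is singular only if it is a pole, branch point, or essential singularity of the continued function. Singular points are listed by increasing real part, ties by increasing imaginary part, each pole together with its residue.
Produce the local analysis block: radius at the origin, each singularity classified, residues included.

Radius of convergence at 0: 5/8.
At -5/8: a pole of order 3; residue 0.
At 1: a logarithmic branch point.

Denominator factor (θ + 5/8)^3: pole of order 3 at -5/8, modulus 5/8.
Branch term (11/7)*log(1 - θ/(1)): its argument vanishes at θ = 1, a logarithmic branch point, modulus 1.
The radius of convergence is the smallest modulus among the singular points: 5/8.
The branch term is analytic at -5/8 and contributes nothing to the residue; only the rational part matters.
At the order-3 pole -5/8 set g(θ) = (θ - (-5/8))^3*(rational part) = θ - 7/4.
Order-3 pole: residue = g''(a)/2; g''(-5/8) = 0, so the residue is 0.
List the singular points by increasing real part (a conjugate pair: the negative imaginary part first).


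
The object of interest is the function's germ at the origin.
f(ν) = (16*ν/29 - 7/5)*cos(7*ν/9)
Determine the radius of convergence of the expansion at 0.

The factor cos(7*ν/9) is entire and contributes no finite singular point.
The polynomial part has no poles.
No finite singular points: the Taylor series at 0 converges everywhere.

The radius of convergence is infinite.


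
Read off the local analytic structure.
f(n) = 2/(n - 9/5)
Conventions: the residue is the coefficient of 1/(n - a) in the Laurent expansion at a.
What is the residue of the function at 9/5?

The residue is 2.

At the order-1 pole 9/5 set g(n) = (n - (9/5))*f(n) = 2.
Simple pole: residue = g(a) at a = 9/5, which is 2.


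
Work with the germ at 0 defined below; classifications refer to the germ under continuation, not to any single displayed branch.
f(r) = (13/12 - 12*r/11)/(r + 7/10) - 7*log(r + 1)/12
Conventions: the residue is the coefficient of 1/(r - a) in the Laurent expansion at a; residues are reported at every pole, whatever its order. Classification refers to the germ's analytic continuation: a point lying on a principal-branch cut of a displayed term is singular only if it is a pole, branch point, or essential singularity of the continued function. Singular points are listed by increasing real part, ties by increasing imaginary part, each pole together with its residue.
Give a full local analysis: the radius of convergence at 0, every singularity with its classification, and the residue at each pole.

Radius of convergence at 0: 7/10.
At -1: a logarithmic branch point.
At -7/10: a pole of order 1; residue 1219/660.

Denominator factor (r + 7/10): pole of order 1 at -7/10, modulus 7/10.
Branch term (-7/12)*log(1 - r/(-1)): its argument vanishes at r = -1, a logarithmic branch point, modulus 1.
The radius of convergence is the smallest modulus among the singular points: 7/10.
The branch term is analytic at -7/10 and contributes nothing to the residue; only the rational part matters.
At the order-1 pole -7/10 set g(r) = (r - (-7/10))*(rational part) = 13/12 - 12*r/11.
Simple pole: residue = g(a) at a = -7/10, which is 1219/660.
List the singular points by increasing real part (a conjugate pair: the negative imaginary part first).


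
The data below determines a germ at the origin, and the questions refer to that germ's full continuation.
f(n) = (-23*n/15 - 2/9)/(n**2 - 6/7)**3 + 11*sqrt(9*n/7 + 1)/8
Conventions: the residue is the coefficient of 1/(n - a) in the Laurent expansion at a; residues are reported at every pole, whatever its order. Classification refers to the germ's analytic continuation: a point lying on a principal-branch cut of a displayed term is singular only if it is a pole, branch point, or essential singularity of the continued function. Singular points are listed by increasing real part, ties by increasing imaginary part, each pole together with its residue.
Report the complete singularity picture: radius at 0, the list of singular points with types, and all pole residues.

Radius of convergence at 0: 7/9.
At -(1/7)*sqrt(42): a pole of order 3; residue (49/5184)*sqrt(42).
At -7/9: an algebraic (square-root) branch point.
At (1/7)*sqrt(42): a pole of order 3; residue -(49/5184)*sqrt(42).

Denominator factor (n**2 - 6/7)^3: discriminant 24/7, real irrational roots (1/7)*sqrt(42) and -(1/7)*sqrt(42); poles of order 3, moduli (1/7)*sqrt(42) and (1/7)*sqrt(42).
Branch term (11/8)*sqrt(1 - n/(-7/9)): its argument vanishes at n = -7/9, a square-root branch point, modulus 7/9.
The radius of convergence is the smallest modulus among the singular points: 7/9.
The branch term is analytic at -(1/7)*sqrt(42) and contributes nothing to the residue; only the rational part matters.
The factor n**2 - 6/7 splits as (n - a)(n - a') with a = -(1/7)*sqrt(42), a' = (1/7)*sqrt(42). At the order-3 pole a set g(n) = (n - a)^3*(rational part) = [-23*n/15 - 2/9] / (n - a')^3.
Order-3 pole: residue = g''(a)/2; g''(-(1/7)*sqrt(42)) = (49/2592)*sqrt(42), so the residue is (49/5184)*sqrt(42).
The branch term is analytic at (1/7)*sqrt(42) and contributes nothing to the residue; only the rational part matters.
The factor n**2 - 6/7 splits as (n - a)(n - a') with a = (1/7)*sqrt(42), a' = -(1/7)*sqrt(42). At the order-3 pole a set g(n) = (n - a)^3*(rational part) = [-23*n/15 - 2/9] / (n - a')^3.
Order-3 pole: residue = g''(a)/2; g''((1/7)*sqrt(42)) = -(49/2592)*sqrt(42), so the residue is -(49/5184)*sqrt(42).
List the singular points by increasing real part (a conjugate pair: the negative imaginary part first).


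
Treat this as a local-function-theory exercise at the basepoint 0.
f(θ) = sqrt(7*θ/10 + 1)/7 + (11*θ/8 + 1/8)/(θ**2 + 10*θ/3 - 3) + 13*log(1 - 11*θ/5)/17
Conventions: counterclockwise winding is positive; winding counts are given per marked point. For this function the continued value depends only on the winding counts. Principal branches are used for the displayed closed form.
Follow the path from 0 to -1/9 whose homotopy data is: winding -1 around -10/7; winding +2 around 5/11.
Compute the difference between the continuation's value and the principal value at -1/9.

The rational part is single-valued and drops out of the difference; each branch term changes only by its own monodromy.
(13/17)*log(1 - θ/(5/11)): each positive loop around 5/11 adds 2*pi*i to the log, so winding +2 contributes (13/17)*(2)*2*pi*i = (52/17)*pi*i.
(1/7)*sqrt(1 - θ/(-10/7)): winding -1 is odd, the square root flips sign, contributing -2*(1/7)*sqrt(1 - (-1/9)/(-10/7)) = -2*(1/7)*sqrt(83/90) = -(1/105)*sqrt(830).
Summing the contributions at θ = -1/9 gives (-(1/105)*sqrt(830)) + ((52/17)*pi)*i.

Continued minus principal equals (-(1/105)*sqrt(830)) + ((52/17)*pi)*i.


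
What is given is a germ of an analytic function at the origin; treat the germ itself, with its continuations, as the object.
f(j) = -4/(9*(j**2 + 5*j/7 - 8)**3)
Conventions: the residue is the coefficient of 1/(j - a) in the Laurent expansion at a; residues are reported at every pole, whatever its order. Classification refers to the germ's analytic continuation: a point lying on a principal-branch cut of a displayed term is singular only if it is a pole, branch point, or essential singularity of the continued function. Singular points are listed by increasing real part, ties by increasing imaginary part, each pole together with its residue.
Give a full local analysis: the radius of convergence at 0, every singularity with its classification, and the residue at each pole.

Denominator factor (j**2 + 5*j/7 - 8)^3: discriminant 1593/49, real irrational roots -5/14 + (3/14)*sqrt(177) and -5/14 - (3/14)*sqrt(177); poles of order 3, moduli -5/14 + (3/14)*sqrt(177) and 5/14 + (3/14)*sqrt(177).
The radius of convergence is the smallest modulus among the singular points: -5/14 + (3/14)*sqrt(177).
The factor j**2 + 5*j/7 - 8 splits as (j - a)(j - a') with a = -5/14 - (3/14)*sqrt(177), a' = -5/14 + (3/14)*sqrt(177). At the order-3 pole a set g(j) = (j - a)^3*f(j) = [-4/9] / (j - a')^3.
Order-3 pole: residue = g''(a)/2; g''(-5/14 - (3/14)*sqrt(177)) = (268912/4042474857)*sqrt(177), so the residue is (134456/4042474857)*sqrt(177).
The factor j**2 + 5*j/7 - 8 splits as (j - a)(j - a') with a = -5/14 + (3/14)*sqrt(177), a' = -5/14 - (3/14)*sqrt(177). At the order-3 pole a set g(j) = (j - a)^3*f(j) = [-4/9] / (j - a')^3.
Order-3 pole: residue = g''(a)/2; g''(-5/14 + (3/14)*sqrt(177)) = -(268912/4042474857)*sqrt(177), so the residue is -(134456/4042474857)*sqrt(177).
List the singular points by increasing real part (a conjugate pair: the negative imaginary part first).

Radius of convergence at 0: -5/14 + (3/14)*sqrt(177).
At -5/14 - (3/14)*sqrt(177): a pole of order 3; residue (134456/4042474857)*sqrt(177).
At -5/14 + (3/14)*sqrt(177): a pole of order 3; residue -(134456/4042474857)*sqrt(177).


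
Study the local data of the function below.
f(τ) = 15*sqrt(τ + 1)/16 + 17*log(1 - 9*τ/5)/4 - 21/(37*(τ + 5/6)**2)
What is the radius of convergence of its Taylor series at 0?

The radius of convergence is 5/9.

Denominator factor (τ + 5/6)^2: pole of order 2 at -5/6, modulus 5/6.
Branch term (15/16)*sqrt(1 - τ/(-1)): its argument vanishes at τ = -1, a square-root branch point, modulus 1.
Branch term (17/4)*log(1 - τ/(5/9)): its argument vanishes at τ = 5/9, a logarithmic branch point, modulus 5/9.
The radius of convergence is the smallest modulus among the singular points: 5/9.


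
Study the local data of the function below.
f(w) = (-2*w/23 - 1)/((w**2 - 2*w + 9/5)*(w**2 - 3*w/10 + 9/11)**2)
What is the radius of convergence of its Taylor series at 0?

The radius of convergence is (3/11)*sqrt(11).

Denominator factor (w**2 - 3*w/10 + 9/11)^2: discriminant -3501/1100, complex-conjugate roots (3/20) + ((3/220)*sqrt(4279))*i and (3/20) - ((3/220)*sqrt(4279))*i; poles of order 2, moduli (3/11)*sqrt(11) and (3/11)*sqrt(11).
Denominator factor (w**2 - 2*w + 9/5): discriminant -16/5, complex-conjugate roots (1) + ((2/5)*sqrt(5))*i and (1) - ((2/5)*sqrt(5))*i; poles of order 1, moduli (3/5)*sqrt(5) and (3/5)*sqrt(5).
The radius of convergence is the smallest modulus among the singular points: (3/11)*sqrt(11).


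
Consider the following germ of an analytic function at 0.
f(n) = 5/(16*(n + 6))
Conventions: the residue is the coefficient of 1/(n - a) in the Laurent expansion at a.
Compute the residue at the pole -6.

At the order-1 pole -6 set g(n) = (n - (-6))*f(n) = 5/16.
Simple pole: residue = g(a) at a = -6, which is 5/16.

The residue is 5/16.


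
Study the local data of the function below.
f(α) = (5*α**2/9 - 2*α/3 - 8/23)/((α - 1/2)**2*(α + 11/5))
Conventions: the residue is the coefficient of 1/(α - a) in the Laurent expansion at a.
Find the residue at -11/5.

The residue is 78820/150903.

At the order-1 pole -11/5 set g(α) = (α - (-11/5))*f(α) = (5*α**2/9 - 2*α/3 - 8/23)/(α - 1/2)**2.
Simple pole: residue = g(a) at a = -11/5, which is 78820/150903.


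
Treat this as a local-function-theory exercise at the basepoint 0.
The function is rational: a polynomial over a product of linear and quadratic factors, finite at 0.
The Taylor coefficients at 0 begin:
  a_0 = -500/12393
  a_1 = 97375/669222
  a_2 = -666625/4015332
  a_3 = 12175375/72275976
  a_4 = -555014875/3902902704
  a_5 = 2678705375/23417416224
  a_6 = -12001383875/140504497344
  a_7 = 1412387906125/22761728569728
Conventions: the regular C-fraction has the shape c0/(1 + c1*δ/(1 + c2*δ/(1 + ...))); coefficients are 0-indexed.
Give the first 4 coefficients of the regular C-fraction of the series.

The regular C-fraction coefficients are [-500/12393, 779/216, -414853/168264, 18891460/323170487].

Taylor coefficients (read off): a_0 = -500/12393, a_1 = 97375/669222, a_2 = -666625/4015332, a_3 = 12175375/72275976.
c0 = a_0 = -500/12393. Peel one level at a time: if S = 1 + c*δ/S' with S'(0) = 1, then c is the δ-coefficient of S and S' = c*δ/(S - 1).
S_1 = c0/f = 1 + (779/216)*δ + (414853/46656)*δ^2 + ...; c1 = 779/216.
S_2 = c1*δ/(S_1 - 1) = 1 + (-414853/168264)*δ + (4722865/32769414)*δ^2 + ...; c2 = -414853/168264.
S_3 = c2*δ/(S_2 - 1) = 1 + (18891460/323170487)*δ + ...; c3 = 18891460/323170487.


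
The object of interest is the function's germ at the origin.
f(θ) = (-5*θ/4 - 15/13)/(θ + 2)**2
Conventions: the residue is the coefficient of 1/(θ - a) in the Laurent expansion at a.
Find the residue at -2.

At the order-2 pole -2 set g(θ) = (θ - (-2))^2*f(θ) = -5*θ/4 - 15/13.
Order-2 pole: residue = g'(a); g'(-2) = -5/4, so the residue is -5/4.

The residue is -5/4.


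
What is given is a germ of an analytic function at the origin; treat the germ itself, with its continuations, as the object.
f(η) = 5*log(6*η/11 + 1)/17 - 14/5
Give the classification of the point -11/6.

The point is a logarithmic branch point.

The term (5/17)*log(1 - η/(-11/6)) has argument 1 - -11/6/(-11/6) = 0 at -11/6: a logarithmic (infinitely-sheeted) branch point; the remaining terms are analytic or single-valued there.


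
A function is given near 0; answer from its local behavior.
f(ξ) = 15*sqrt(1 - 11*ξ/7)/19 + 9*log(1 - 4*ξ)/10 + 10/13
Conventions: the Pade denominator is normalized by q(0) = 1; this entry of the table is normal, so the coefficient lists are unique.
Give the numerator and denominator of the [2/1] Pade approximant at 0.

The Pade approximant has numerator coefficients [385/247, -6614809072/798806645, 12217549851/3441013240]; denominator coefficients [1, -3369979/1293614].

Taylor coefficients needed (expand at 0): a_0 = 385/247, a_1 = -5613/1330, a_2 = -277203/37240, a_3 = -10109937/521360.
Write the denominator as Q(ξ) = 1 + q1*ξ. Requiring Q*f - P = O(ξ^4) with deg P <= 2 kills the coefficients of ξ^3..ξ^3 in Q*f:
  ξ^3: a_3 + q1*a_2 = 0, i.e. -10109937/521360 + (-277203/37240)*q1 = 0.
Solving this linear system: q1 = -3369979/1293614.
The numerator is Q*f truncated at degree 2: P0 = a_0 = 385/247; P1 = a_1 + q1*a_0 = -6614809072/798806645; P2 = a_2 + q1*a_1 = 12217549851/3441013240.


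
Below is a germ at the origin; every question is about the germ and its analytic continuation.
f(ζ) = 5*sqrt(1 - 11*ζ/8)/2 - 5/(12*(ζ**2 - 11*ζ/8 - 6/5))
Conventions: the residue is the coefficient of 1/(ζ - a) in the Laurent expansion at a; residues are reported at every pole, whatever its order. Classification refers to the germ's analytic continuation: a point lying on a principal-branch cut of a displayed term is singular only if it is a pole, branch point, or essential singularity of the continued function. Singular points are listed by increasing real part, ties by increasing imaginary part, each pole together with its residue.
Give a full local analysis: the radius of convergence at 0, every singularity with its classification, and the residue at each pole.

Denominator factor (ζ**2 - 11*ζ/8 - 6/5): discriminant 2141/320, real irrational roots 11/16 + (1/80)*sqrt(10705) and 11/16 - (1/80)*sqrt(10705); poles of order 1, moduli 11/16 + (1/80)*sqrt(10705) and -11/16 + (1/80)*sqrt(10705).
Branch term (5/2)*sqrt(1 - ζ/(8/11)): its argument vanishes at ζ = 8/11, a square-root branch point, modulus 8/11.
The radius of convergence is the smallest modulus among the singular points: -11/16 + (1/80)*sqrt(10705).
The branch term is analytic at 11/16 - (1/80)*sqrt(10705) and contributes nothing to the residue; only the rational part matters.
The factor ζ**2 - 11*ζ/8 - 6/5 splits as (ζ - a)(ζ - a') with a = 11/16 - (1/80)*sqrt(10705), a' = 11/16 + (1/80)*sqrt(10705). At the order-1 pole a set g(ζ) = (ζ - a)*(rational part) = [-5/12] / (ζ - a').
Simple pole: residue = g(a) at a = 11/16 - (1/80)*sqrt(10705), which is (10/6423)*sqrt(10705).
The branch term is analytic at 11/16 + (1/80)*sqrt(10705) and contributes nothing to the residue; only the rational part matters.
The factor ζ**2 - 11*ζ/8 - 6/5 splits as (ζ - a)(ζ - a') with a = 11/16 + (1/80)*sqrt(10705), a' = 11/16 - (1/80)*sqrt(10705). At the order-1 pole a set g(ζ) = (ζ - a)*(rational part) = [-5/12] / (ζ - a').
Simple pole: residue = g(a) at a = 11/16 + (1/80)*sqrt(10705), which is -(10/6423)*sqrt(10705).
List the singular points by increasing real part (a conjugate pair: the negative imaginary part first).

Radius of convergence at 0: -11/16 + (1/80)*sqrt(10705).
At 11/16 - (1/80)*sqrt(10705): a pole of order 1; residue (10/6423)*sqrt(10705).
At 8/11: an algebraic (square-root) branch point.
At 11/16 + (1/80)*sqrt(10705): a pole of order 1; residue -(10/6423)*sqrt(10705).


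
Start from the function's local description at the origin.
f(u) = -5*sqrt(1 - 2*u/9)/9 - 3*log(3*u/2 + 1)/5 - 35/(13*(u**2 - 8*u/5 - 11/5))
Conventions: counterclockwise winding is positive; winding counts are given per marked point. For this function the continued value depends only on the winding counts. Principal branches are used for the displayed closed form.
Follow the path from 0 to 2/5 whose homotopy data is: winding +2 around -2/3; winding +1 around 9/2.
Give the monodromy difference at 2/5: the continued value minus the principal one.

The rational part is single-valued and drops out of the difference; each branch term changes only by its own monodromy.
(-5/9)*sqrt(1 - u/(9/2)): winding +1 is odd, the square root flips sign, contributing -2*(-5/9)*sqrt(1 - (2/5)/(9/2)) = -2*(-5/9)*sqrt(41/45) = (2/27)*sqrt(205).
(-3/5)*log(1 - u/(-2/3)): each positive loop around -2/3 adds 2*pi*i to the log, so winding +2 contributes (-3/5)*(2)*2*pi*i = -(12/5)*pi*i.
Summing the contributions at u = 2/5 gives ((2/27)*sqrt(205)) - ((12/5)*pi)*i.

Continued minus principal equals ((2/27)*sqrt(205)) - ((12/5)*pi)*i.


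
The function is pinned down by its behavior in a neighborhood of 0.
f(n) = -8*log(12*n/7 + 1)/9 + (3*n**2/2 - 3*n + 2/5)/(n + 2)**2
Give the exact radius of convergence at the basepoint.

Denominator factor (n + 2)^2: pole of order 2 at -2, modulus 2.
Branch term (-8/9)*log(1 - n/(-7/12)): its argument vanishes at n = -7/12, a logarithmic branch point, modulus 7/12.
The radius of convergence is the smallest modulus among the singular points: 7/12.

The radius of convergence is 7/12.


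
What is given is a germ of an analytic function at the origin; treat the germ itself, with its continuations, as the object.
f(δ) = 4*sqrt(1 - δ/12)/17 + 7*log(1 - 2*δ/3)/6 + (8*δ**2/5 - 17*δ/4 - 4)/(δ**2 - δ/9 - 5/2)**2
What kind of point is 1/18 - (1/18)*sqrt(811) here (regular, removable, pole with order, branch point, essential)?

The denominator factor δ**2 - δ/9 - 5/2 vanishes at 1/18 - (1/18)*sqrt(811) and appears to the power 2; the numerator there equals -733/3240 + (733/3240)*sqrt(811), nonzero, and no other factor vanishes.
The branch terms are analytic at this point.
Hence a pole whose order is the multiplicity, 2.

The point is a pole of order 2.


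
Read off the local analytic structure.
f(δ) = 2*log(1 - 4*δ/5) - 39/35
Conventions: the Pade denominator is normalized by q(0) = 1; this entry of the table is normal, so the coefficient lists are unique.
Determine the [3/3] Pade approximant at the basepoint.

Taylor coefficients needed (expand at 0): a_0 = -39/35, a_1 = -8/5, a_2 = -16/25, a_3 = -128/375, a_4 = -128/625, a_5 = -2048/15625, a_6 = -4096/46875.
Write the denominator as Q(δ) = 1 + q1*δ + q2*δ^2 + q3*δ^3. Requiring Q*f - P = O(δ^7) with deg P <= 3 kills the coefficients of δ^4..δ^6 in Q*f:
  δ^4: a_4 + q1*a_3 + q2*a_2 + q3*a_1 = 0, i.e. -128/625 + (-128/375)*q1 + (-16/25)*q2 + (-8/5)*q3 = 0.
  δ^5: a_5 + q1*a_4 + q2*a_3 + q3*a_2 = 0, i.e. -2048/15625 + (-128/625)*q1 + (-128/375)*q2 + (-16/25)*q3 = 0.
  δ^6: a_6 + q1*a_5 + q2*a_4 + q3*a_3 = 0, i.e. -4096/46875 + (-2048/15625)*q1 + (-128/625)*q2 + (-128/375)*q3 = 0.
Solving this linear system: q1 = -6/5, q2 = 48/125, q3 = -16/625.
The numerator is Q*f truncated at degree 3: P0 = a_0 = -39/35; P1 = a_1 + q1*a_0 = -46/175; P2 = a_2 + q1*a_1 + q2*a_0 = 3728/4375; P3 = a_3 + q1*a_2 + q2*a_1 + q3*a_0 = -10448/65625.

The Pade approximant has numerator coefficients [-39/35, -46/175, 3728/4375, -10448/65625]; denominator coefficients [1, -6/5, 48/125, -16/625].


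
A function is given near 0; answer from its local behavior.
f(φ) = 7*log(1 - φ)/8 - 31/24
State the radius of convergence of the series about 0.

Branch term (7/8)*log(1 - φ/(1)): its argument vanishes at φ = 1, a logarithmic branch point, modulus 1.
The radius of convergence is the smallest modulus among the singular points: 1.

The radius of convergence is 1.


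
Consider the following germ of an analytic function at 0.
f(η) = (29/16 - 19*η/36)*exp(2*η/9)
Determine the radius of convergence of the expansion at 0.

The radius of convergence is infinite.

The factor exp(2*η/9) is entire and contributes no finite singular point.
The polynomial part has no poles.
No finite singular points: the Taylor series at 0 converges everywhere.


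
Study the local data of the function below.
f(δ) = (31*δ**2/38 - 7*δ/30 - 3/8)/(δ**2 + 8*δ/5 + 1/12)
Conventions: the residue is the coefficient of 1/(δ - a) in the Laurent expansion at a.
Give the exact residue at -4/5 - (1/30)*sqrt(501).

The factor δ**2 + 8*δ/5 + 1/12 splits as (δ - a)(δ - a') with a = -4/5 - (1/30)*sqrt(501), a' = -4/5 + (1/30)*sqrt(501). At the order-1 pole a set g(δ) = (δ - a)*f(δ) = [31*δ**2/38 - 7*δ/30 - 3/8] / (δ - a').
Simple pole: residue = g(a) at a = -4/5 - (1/30)*sqrt(501), which is -877/1140 - (1497/63460)*sqrt(501).

The residue is -877/1140 - (1497/63460)*sqrt(501).


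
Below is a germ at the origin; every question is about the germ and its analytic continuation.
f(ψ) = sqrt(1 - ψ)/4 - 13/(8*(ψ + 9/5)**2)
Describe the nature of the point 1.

The term (1/4)*sqrt(1 - ψ/(1)) has argument 1 - 1/(1) = 0 at 1: a square-root (algebraic, two-sheeted) branch point; the remaining terms are analytic or single-valued there.

The point is an algebraic (square-root) branch point.


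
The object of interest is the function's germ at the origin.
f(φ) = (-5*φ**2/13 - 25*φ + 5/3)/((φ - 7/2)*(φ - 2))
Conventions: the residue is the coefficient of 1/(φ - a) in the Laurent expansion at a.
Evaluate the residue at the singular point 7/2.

At the order-1 pole 7/2 set g(φ) = (φ - (7/2))*f(φ) = (-5*φ**2/13 - 25*φ + 5/3)/(φ - 2).
Simple pole: residue = g(a) at a = 7/2, which is -14125/234.

The residue is -14125/234.


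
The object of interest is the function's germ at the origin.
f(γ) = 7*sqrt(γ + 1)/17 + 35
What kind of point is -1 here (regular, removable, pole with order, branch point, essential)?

The point is an algebraic (square-root) branch point.

The term (7/17)*sqrt(1 - γ/(-1)) has argument 1 - -1/(-1) = 0 at -1: a square-root (algebraic, two-sheeted) branch point; the remaining terms are analytic or single-valued there.


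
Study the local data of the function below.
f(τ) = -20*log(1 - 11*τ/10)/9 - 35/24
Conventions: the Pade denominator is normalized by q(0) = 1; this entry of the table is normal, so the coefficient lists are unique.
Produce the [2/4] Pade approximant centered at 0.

Taylor coefficients needed (expand at 0): a_0 = -35/24, a_1 = 22/9, a_2 = 121/90, a_3 = 1331/1350, a_4 = 14641/18000, a_5 = 161051/225000, a_6 = 1771561/2700000.
Write the denominator as Q(τ) = 1 + q1*τ + q2*τ^2 + q3*τ^3 + q4*τ^4. Requiring Q*f - P = O(τ^7) with deg P <= 2 kills the coefficients of τ^3..τ^6 in Q*f:
  τ^3: a_3 + q1*a_2 + q2*a_1 + q3*a_0 = 0, i.e. 1331/1350 + (121/90)*q1 + (22/9)*q2 + (-35/24)*q3 = 0.
  τ^4: a_4 + q1*a_3 + q2*a_2 + q3*a_1 + q4*a_0 = 0, i.e. 14641/18000 + (1331/1350)*q1 + (121/90)*q2 + (22/9)*q3 + (-35/24)*q4 = 0.
  τ^5: a_5 + q1*a_4 + q2*a_3 + q3*a_2 + q4*a_1 = 0, i.e. 161051/225000 + (14641/18000)*q1 + (1331/1350)*q2 + (121/90)*q3 + (22/9)*q4 = 0.
  τ^6: a_6 + q1*a_5 + q2*a_4 + q3*a_3 + q4*a_2 = 0, i.e. 1771561/2700000 + (161051/225000)*q1 + (14641/18000)*q2 + (1331/1350)*q3 + (121/90)*q4 = 0.
Solving this linear system: q1 = -204534/150935, q2 = 8025809/22640250, q3 = 1187252/56600625, q4 = 1215203/339603750.
The numerator is Q*f truncated at degree 2: P0 = a_0 = -35/24; P1 = a_1 + q1*a_0 = 4804063/1086732; P2 = a_2 + q1*a_1 + q2*a_0 = -270055423/108673200.

The Pade approximant has numerator coefficients [-35/24, 4804063/1086732, -270055423/108673200]; denominator coefficients [1, -204534/150935, 8025809/22640250, 1187252/56600625, 1215203/339603750].


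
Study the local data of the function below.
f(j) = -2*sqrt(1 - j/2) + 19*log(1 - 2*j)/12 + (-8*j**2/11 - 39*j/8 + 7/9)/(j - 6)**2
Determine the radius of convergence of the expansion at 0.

Denominator factor (j - 6)^2: pole of order 2 at 6, modulus 6.
Branch term (19/12)*log(1 - j/(1/2)): its argument vanishes at j = 1/2, a logarithmic branch point, modulus 1/2.
Branch term (-2)*sqrt(1 - j/(2)): its argument vanishes at j = 2, a square-root branch point, modulus 2.
The radius of convergence is the smallest modulus among the singular points: 1/2.

The radius of convergence is 1/2.


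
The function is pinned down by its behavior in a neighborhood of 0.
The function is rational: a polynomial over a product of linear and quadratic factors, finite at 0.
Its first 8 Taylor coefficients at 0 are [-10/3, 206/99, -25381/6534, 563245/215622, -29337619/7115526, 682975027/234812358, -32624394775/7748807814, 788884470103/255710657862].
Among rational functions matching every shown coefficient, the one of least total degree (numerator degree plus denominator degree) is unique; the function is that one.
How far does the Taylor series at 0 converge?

The radius of convergence is 1.

No rational of total degree below 5 reproduces all 8 coefficients; solving the [2/3] Pade equations on them gives f(β) = (-13*β**2/12 + 2*β/3 + 5)/((β + 1)*(β**2 + 4*β/11 - 3/2)), whose expansion matches every shown term.
Denominator factor (β + 1): pole of order 1 at -1, modulus 1.
Denominator factor (β**2 + 4*β/11 - 3/2): discriminant 742/121, real irrational roots -2/11 + (1/22)*sqrt(742) and -2/11 - (1/22)*sqrt(742); poles of order 1, moduli -2/11 + (1/22)*sqrt(742) and 2/11 + (1/22)*sqrt(742).
The radius of convergence is the smallest modulus among the singular points: 1.


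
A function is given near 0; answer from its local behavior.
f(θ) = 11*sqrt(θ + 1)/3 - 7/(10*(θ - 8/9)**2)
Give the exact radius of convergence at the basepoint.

Denominator factor (θ - 8/9)^2: pole of order 2 at 8/9, modulus 8/9.
Branch term (11/3)*sqrt(1 - θ/(-1)): its argument vanishes at θ = -1, a square-root branch point, modulus 1.
The radius of convergence is the smallest modulus among the singular points: 8/9.

The radius of convergence is 8/9.


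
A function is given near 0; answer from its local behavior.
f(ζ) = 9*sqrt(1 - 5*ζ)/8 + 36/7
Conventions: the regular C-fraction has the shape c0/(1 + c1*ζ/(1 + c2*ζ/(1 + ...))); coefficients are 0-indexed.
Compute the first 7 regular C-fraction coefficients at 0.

The regular C-fraction coefficients are [351/56, 35/78, -265/156, -195/212, -335/212, -265/268, -405/268].

Taylor coefficients (expand at 0): a_0 = 351/56, a_1 = -45/16, a_2 = -225/64, a_3 = -1125/128, a_4 = -28125/1024, a_5 = -196875/2048, a_6 = -2953125/8192.
c0 = a_0 = 351/56. Peel one level at a time: if S = 1 + c*ζ/S' with S'(0) = 1, then c is the ζ-coefficient of S and S' = c*ζ/(S - 1).
S_1 = c0/f = 1 + (35/78)*ζ + (9275/12168)*ζ^2 + ...; c1 = 35/78.
S_2 = c1*ζ/(S_1 - 1) = 1 + (-265/156)*ζ + (-25/16)*ζ^2 + ...; c2 = -265/156.
S_3 = c2*ζ/(S_2 - 1) = 1 + (-195/212)*ζ + (-65325/44944)*ζ^2 + ...; c3 = -195/212.
S_4 = c3*ζ/(S_3 - 1) = 1 + (-335/212)*ζ + (-25/16)*ζ^2 + ...; c4 = -335/212.
S_5 = c4*ζ/(S_4 - 1) = 1 + (-265/268)*ζ + (-107325/71824)*ζ^2 + ...; c5 = -265/268.
S_6 = c5*ζ/(S_5 - 1) = 1 + (-405/268)*ζ + ...; c6 = -405/268.


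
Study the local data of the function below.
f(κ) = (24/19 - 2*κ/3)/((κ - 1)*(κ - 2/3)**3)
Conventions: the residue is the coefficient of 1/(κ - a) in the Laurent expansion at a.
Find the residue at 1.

At the order-1 pole 1 set g(κ) = (κ - (1))*f(κ) = (24/19 - 2*κ/3)/(κ - 2/3)**3.
Simple pole: residue = g(a) at a = 1, which is 306/19.

The residue is 306/19.


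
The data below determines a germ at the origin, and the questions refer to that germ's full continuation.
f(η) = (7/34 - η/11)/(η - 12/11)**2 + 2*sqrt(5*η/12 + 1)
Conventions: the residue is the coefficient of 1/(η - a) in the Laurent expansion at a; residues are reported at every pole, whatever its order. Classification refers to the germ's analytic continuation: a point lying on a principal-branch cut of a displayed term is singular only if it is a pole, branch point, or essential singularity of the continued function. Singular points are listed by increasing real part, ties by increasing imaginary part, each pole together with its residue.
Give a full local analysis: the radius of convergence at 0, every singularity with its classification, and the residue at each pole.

Radius of convergence at 0: 12/11.
At -12/5: an algebraic (square-root) branch point.
At 12/11: a pole of order 2; residue -1/11.

Denominator factor (η - 12/11)^2: pole of order 2 at 12/11, modulus 12/11.
Branch term (2)*sqrt(1 - η/(-12/5)): its argument vanishes at η = -12/5, a square-root branch point, modulus 12/5.
The radius of convergence is the smallest modulus among the singular points: 12/11.
The branch term is analytic at 12/11 and contributes nothing to the residue; only the rational part matters.
At the order-2 pole 12/11 set g(η) = (η - (12/11))^2*(rational part) = 7/34 - η/11.
Order-2 pole: residue = g'(a); g'(12/11) = -1/11, so the residue is -1/11.
List the singular points by increasing real part (a conjugate pair: the negative imaginary part first).


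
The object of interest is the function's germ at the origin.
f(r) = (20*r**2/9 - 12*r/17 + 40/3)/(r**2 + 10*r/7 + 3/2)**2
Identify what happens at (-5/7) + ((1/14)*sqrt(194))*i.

The denominator factor r**2 + 10*r/7 + 3/2 vanishes at (-5/7) + ((1/14)*sqrt(194))*i and appears to the power 2; the numerator there equals (95750/7497) - ((2078/7497)*sqrt(194))*i, nonzero, and no other factor vanishes.
Hence a pole whose order is the multiplicity, 2.

The point is a pole of order 2.


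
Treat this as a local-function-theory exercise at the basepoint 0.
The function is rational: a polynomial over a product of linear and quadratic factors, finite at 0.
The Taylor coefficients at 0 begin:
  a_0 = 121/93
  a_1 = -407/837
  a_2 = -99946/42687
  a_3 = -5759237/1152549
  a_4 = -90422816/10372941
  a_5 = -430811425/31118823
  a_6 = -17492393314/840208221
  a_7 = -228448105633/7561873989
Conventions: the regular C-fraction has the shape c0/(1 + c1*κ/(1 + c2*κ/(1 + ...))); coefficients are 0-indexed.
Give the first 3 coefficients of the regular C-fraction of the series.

Taylor coefficients (read off): a_0 = 121/93, a_1 = -407/837, a_2 = -99946/42687.
c0 = a_0 = 121/93. Peel one level at a time: if S = 1 + c*κ/S' with S'(0) = 1, then c is the κ-coefficient of S and S' = c*κ/(S - 1).
S_1 = c0/f = 1 + (37/99)*κ + (323111/166617)*κ^2 + ...; c1 = 37/99.
S_2 = c1*κ/(S_1 - 1) = 1 + (-323111/62271)*κ + ...; c2 = -323111/62271.

The regular C-fraction coefficients are [121/93, 37/99, -323111/62271].


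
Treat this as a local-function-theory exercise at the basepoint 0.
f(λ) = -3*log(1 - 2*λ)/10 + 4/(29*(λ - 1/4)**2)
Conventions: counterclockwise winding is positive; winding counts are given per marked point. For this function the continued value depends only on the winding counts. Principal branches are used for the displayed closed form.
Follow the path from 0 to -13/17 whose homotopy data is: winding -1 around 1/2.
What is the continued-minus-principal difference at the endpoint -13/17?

Continued minus principal equals (3/5)*pi*i.

The rational part is single-valued and drops out of the difference; each branch term changes only by its own monodromy.
(-3/10)*log(1 - λ/(1/2)): each positive loop around 1/2 adds 2*pi*i to the log, so winding -1 contributes (-3/10)*(-1)*2*pi*i = (3/5)*pi*i.
Summing the contributions at λ = -13/17 gives (3/5)*pi*i.


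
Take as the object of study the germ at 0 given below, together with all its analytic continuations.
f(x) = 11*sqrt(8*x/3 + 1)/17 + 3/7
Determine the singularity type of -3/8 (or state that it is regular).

The term (11/17)*sqrt(1 - x/(-3/8)) has argument 1 - -3/8/(-3/8) = 0 at -3/8: a square-root (algebraic, two-sheeted) branch point; the remaining terms are analytic or single-valued there.

The point is an algebraic (square-root) branch point.


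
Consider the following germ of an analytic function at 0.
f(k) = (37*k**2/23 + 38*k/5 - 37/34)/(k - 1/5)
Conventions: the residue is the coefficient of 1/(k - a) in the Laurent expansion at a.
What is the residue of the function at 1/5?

The residue is 9699/19550.

At the order-1 pole 1/5 set g(k) = (k - (1/5))*f(k) = 37*k**2/23 + 38*k/5 - 37/34.
Simple pole: residue = g(a) at a = 1/5, which is 9699/19550.


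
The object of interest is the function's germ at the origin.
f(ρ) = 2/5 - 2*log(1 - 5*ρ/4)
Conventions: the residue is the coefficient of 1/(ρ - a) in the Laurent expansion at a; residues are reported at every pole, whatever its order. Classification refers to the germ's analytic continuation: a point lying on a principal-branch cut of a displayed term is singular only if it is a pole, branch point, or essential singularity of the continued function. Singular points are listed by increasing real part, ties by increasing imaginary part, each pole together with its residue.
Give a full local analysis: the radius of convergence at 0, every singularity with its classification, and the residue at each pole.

Branch term (-2)*log(1 - ρ/(4/5)): its argument vanishes at ρ = 4/5, a logarithmic branch point, modulus 4/5.
The radius of convergence is the smallest modulus among the singular points: 4/5.

Radius of convergence at 0: 4/5.
At 4/5: a logarithmic branch point.


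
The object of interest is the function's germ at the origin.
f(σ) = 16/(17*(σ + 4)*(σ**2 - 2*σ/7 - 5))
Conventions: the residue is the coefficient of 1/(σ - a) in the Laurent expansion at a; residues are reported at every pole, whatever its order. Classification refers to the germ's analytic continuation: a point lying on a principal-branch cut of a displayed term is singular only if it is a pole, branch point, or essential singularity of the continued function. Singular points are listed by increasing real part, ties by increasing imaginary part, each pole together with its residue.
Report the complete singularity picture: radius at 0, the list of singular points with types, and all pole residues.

Radius of convergence at 0: -1/7 + (1/7)*sqrt(246).
At -4: a pole of order 1; residue 112/1445.
At 1/7 - (1/7)*sqrt(246): a pole of order 1; residue -56/1445 - (812/177735)*sqrt(246).
At 1/7 + (1/7)*sqrt(246): a pole of order 1; residue -56/1445 + (812/177735)*sqrt(246).

Denominator factor (σ + 4): pole of order 1 at -4, modulus 4.
Denominator factor (σ**2 - 2*σ/7 - 5): discriminant 984/49, real irrational roots 1/7 + (1/7)*sqrt(246) and 1/7 - (1/7)*sqrt(246); poles of order 1, moduli 1/7 + (1/7)*sqrt(246) and -1/7 + (1/7)*sqrt(246).
The radius of convergence is the smallest modulus among the singular points: -1/7 + (1/7)*sqrt(246).
At the order-1 pole -4 set g(σ) = (σ - (-4))*f(σ) = 16/(17*(σ**2 - 2*σ/7 - 5)).
Simple pole: residue = g(a) at a = -4, which is 112/1445.
The factor σ**2 - 2*σ/7 - 5 splits as (σ - a)(σ - a') with a = 1/7 - (1/7)*sqrt(246), a' = 1/7 + (1/7)*sqrt(246). At the order-1 pole a set g(σ) = (σ - a)*f(σ) = [16/(17*(σ + 4))] / (σ - a').
Simple pole: residue = g(a) at a = 1/7 - (1/7)*sqrt(246), which is -56/1445 - (812/177735)*sqrt(246).
The factor σ**2 - 2*σ/7 - 5 splits as (σ - a)(σ - a') with a = 1/7 + (1/7)*sqrt(246), a' = 1/7 - (1/7)*sqrt(246). At the order-1 pole a set g(σ) = (σ - a)*f(σ) = [16/(17*(σ + 4))] / (σ - a').
Simple pole: residue = g(a) at a = 1/7 + (1/7)*sqrt(246), which is -56/1445 + (812/177735)*sqrt(246).
List the singular points by increasing real part (a conjugate pair: the negative imaginary part first).


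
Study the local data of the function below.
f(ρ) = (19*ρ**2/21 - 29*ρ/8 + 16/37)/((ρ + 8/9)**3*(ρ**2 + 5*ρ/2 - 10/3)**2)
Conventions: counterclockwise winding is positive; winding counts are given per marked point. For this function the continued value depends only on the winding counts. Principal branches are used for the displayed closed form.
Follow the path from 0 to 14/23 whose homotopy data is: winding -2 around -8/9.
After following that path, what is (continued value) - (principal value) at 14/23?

The function is rational, hence single-valued: continuing it around any pole returns the same value, so the difference is 0.

Continued minus principal equals 0.


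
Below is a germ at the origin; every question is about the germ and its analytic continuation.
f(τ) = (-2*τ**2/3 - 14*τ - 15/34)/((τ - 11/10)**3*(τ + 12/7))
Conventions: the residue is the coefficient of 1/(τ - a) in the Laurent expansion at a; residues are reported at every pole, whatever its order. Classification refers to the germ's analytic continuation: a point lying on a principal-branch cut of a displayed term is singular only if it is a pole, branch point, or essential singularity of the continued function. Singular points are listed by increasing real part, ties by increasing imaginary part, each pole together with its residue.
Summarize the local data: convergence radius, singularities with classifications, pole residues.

Radius of convergence at 0: 11/10.
At -12/7: a pole of order 1; residue -125947500/129971341.
At 11/10: a pole of order 3; residue 125947500/129971341.

Denominator factor (τ - 11/10)^3: pole of order 3 at 11/10, modulus 11/10.
Denominator factor (τ + 12/7): pole of order 1 at -12/7, modulus 12/7.
The radius of convergence is the smallest modulus among the singular points: 11/10.
At the order-1 pole -12/7 set g(τ) = (τ - (-12/7))*f(τ) = (-2*τ**2/3 - 14*τ - 15/34)/(τ - 11/10)**3.
Simple pole: residue = g(a) at a = -12/7, which is -125947500/129971341.
At the order-3 pole 11/10 set g(τ) = (τ - (11/10))^3*f(τ) = (-2*τ**2/3 - 14*τ - 15/34)/(τ + 12/7).
Order-3 pole: residue = g''(a)/2; g''(11/10) = 251895000/129971341, so the residue is 125947500/129971341.
List the singular points by increasing real part (a conjugate pair: the negative imaginary part first).


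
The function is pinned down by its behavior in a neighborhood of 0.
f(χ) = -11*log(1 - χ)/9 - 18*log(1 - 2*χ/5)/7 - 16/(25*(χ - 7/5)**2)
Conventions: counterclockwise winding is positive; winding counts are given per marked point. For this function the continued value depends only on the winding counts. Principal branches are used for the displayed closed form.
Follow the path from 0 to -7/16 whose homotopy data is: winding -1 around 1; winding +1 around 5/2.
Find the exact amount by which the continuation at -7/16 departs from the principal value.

The rational part is single-valued and drops out of the difference; each branch term changes only by its own monodromy.
(-11/9)*log(1 - χ/(1)): each positive loop around 1 adds 2*pi*i to the log, so winding -1 contributes (-11/9)*(-1)*2*pi*i = (22/9)*pi*i.
(-18/7)*log(1 - χ/(5/2)): each positive loop around 5/2 adds 2*pi*i to the log, so winding +1 contributes (-18/7)*(1)*2*pi*i = -(36/7)*pi*i.
Summing the contributions at χ = -7/16 gives -(170/63)*pi*i.

Continued minus principal equals -(170/63)*pi*i.


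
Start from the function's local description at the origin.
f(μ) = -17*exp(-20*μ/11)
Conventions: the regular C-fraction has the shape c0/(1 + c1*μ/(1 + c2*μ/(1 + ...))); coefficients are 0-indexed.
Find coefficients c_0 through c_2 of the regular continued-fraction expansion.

The regular C-fraction coefficients are [-17, 20/11, -10/11].

Taylor coefficients (expand at 0): a_0 = -17, a_1 = 340/11, a_2 = -3400/121.
c0 = a_0 = -17. Peel one level at a time: if S = 1 + c*μ/S' with S'(0) = 1, then c is the μ-coefficient of S and S' = c*μ/(S - 1).
S_1 = c0/f = 1 + (20/11)*μ + (200/121)*μ^2 + ...; c1 = 20/11.
S_2 = c1*μ/(S_1 - 1) = 1 + (-10/11)*μ + ...; c2 = -10/11.
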